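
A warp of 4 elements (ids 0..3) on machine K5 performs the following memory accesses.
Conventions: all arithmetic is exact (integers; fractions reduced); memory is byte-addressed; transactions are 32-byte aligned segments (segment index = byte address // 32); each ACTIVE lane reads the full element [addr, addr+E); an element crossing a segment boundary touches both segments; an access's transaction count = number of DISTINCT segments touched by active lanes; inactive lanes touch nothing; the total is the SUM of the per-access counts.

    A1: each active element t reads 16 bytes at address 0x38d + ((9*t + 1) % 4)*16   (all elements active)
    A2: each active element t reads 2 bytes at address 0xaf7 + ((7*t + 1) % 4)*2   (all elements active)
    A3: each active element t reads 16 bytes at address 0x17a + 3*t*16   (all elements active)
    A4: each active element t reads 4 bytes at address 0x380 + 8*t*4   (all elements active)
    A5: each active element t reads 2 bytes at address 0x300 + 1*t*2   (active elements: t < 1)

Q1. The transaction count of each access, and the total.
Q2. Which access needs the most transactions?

A1: 3 transactions
A2: 1 transaction
A3: 6 transactions
A4: 4 transactions
A5: 1 transaction

Answer: 3,1,6,4,1; total 15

Answer: A3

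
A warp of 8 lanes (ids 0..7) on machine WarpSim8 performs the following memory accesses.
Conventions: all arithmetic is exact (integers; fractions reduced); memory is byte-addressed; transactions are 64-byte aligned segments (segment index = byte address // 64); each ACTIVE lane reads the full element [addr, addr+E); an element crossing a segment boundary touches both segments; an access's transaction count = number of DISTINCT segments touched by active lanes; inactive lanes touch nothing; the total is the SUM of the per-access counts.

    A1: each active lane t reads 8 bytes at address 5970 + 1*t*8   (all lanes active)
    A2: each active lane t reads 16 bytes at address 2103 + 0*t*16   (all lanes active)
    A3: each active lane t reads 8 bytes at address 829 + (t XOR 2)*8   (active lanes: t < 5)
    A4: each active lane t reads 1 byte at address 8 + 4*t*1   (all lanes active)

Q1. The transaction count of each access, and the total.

A1: 2 transactions
A2: 2 transactions
A3: 2 transactions
A4: 1 transaction

Answer: 2,2,2,1; total 7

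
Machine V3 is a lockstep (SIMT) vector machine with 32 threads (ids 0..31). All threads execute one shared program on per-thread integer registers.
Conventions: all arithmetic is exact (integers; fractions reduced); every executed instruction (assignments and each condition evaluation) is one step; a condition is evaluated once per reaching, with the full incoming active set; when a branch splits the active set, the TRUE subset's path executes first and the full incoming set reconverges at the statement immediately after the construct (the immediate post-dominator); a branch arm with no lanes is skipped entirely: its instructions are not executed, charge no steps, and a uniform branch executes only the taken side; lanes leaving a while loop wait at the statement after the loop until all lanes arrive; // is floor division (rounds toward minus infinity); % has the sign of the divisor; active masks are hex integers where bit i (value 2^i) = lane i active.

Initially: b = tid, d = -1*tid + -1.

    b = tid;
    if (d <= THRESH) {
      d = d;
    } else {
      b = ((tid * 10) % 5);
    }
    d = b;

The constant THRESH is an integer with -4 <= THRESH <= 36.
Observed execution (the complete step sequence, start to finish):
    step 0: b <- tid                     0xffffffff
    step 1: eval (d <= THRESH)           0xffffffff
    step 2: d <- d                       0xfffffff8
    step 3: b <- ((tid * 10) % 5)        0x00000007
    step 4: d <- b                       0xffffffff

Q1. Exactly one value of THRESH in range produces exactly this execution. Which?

Answer: THRESH = -4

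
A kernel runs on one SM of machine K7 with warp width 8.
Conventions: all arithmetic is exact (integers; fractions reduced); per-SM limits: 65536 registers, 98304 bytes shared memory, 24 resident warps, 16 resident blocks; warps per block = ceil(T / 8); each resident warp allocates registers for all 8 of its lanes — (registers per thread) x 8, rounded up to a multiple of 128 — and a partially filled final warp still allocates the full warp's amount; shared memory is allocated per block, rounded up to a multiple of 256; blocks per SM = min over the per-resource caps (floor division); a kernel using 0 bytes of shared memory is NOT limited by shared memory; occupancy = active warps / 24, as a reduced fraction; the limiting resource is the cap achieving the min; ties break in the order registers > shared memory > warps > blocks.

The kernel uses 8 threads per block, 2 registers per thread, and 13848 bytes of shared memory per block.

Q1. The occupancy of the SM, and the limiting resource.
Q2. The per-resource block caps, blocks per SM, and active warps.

Answer: occupancy 1/4, limited by shared memory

registers: 512 blocks
shared memory: 6 blocks
warps: 24 blocks
blocks: 16 blocks

Answer: 6 blocks, 6 active warps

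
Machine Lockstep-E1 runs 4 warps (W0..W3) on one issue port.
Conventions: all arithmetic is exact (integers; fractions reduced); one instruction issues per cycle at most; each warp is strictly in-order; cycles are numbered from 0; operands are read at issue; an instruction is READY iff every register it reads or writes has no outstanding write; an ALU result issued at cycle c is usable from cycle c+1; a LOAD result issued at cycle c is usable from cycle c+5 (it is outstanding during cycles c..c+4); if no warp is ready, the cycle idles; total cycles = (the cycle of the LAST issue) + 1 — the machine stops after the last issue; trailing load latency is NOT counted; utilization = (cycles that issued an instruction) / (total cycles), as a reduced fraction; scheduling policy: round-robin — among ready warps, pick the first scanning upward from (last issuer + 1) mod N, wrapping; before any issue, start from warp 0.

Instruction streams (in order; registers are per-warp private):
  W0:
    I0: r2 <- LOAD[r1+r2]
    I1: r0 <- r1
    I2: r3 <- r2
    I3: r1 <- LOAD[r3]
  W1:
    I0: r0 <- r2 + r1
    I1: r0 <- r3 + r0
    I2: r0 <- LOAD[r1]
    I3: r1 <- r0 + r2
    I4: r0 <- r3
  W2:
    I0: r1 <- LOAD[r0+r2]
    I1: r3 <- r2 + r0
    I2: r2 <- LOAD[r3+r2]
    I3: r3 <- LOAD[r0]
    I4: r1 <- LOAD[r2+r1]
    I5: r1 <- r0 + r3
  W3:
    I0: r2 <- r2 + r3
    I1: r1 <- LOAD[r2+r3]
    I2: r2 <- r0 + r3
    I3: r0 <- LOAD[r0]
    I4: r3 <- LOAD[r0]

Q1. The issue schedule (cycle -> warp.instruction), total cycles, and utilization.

cycle 0: W0.I0
cycle 1: W1.I0
cycle 2: W2.I0
cycle 3: W3.I0
cycle 4: W0.I1
cycle 5: W1.I1
cycle 6: W2.I1
cycle 7: W3.I1
cycle 8: W0.I2
cycle 9: W1.I2
cycle 10: W2.I2
cycle 11: W3.I2
cycle 12: W0.I3
cycle 13: W2.I3
cycle 14: W3.I3
cycle 15: W1.I3
cycle 16: W2.I4
cycle 17: W1.I4
cycle 18: idle
cycle 19: W3.I4
cycle 20: idle
cycle 21: W2.I5

Answer: 22 cycles, utilization 10/11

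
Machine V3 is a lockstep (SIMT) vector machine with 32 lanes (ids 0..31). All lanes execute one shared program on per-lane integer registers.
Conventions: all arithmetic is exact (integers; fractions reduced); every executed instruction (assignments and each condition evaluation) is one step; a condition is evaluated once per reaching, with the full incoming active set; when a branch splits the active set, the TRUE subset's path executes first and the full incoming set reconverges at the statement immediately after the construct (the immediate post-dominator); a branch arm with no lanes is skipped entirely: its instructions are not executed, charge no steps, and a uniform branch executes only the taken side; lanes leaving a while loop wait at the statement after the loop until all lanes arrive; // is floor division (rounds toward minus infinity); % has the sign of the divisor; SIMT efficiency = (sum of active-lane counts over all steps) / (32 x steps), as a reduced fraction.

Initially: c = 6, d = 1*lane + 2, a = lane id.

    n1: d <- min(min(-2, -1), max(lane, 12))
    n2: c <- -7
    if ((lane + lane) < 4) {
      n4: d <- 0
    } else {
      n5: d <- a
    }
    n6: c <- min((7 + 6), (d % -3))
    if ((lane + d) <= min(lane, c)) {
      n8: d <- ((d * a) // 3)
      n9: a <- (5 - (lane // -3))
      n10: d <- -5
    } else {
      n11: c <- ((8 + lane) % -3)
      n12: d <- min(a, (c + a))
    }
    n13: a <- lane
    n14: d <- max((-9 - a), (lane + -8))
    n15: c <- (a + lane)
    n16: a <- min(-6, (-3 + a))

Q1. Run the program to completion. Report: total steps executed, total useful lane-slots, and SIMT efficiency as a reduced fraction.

Answer: 16 steps, 385 useful, 385/512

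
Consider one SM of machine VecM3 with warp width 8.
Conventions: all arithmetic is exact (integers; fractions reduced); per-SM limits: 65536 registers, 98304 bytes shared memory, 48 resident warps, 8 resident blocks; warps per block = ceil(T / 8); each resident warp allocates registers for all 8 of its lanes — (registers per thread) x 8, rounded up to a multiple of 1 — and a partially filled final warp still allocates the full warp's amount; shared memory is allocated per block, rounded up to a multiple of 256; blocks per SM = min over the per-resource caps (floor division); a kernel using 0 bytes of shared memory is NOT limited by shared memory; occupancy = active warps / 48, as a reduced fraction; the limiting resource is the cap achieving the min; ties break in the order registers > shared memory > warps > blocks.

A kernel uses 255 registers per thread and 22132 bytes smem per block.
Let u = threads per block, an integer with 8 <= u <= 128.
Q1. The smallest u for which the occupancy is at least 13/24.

Answer: u = 49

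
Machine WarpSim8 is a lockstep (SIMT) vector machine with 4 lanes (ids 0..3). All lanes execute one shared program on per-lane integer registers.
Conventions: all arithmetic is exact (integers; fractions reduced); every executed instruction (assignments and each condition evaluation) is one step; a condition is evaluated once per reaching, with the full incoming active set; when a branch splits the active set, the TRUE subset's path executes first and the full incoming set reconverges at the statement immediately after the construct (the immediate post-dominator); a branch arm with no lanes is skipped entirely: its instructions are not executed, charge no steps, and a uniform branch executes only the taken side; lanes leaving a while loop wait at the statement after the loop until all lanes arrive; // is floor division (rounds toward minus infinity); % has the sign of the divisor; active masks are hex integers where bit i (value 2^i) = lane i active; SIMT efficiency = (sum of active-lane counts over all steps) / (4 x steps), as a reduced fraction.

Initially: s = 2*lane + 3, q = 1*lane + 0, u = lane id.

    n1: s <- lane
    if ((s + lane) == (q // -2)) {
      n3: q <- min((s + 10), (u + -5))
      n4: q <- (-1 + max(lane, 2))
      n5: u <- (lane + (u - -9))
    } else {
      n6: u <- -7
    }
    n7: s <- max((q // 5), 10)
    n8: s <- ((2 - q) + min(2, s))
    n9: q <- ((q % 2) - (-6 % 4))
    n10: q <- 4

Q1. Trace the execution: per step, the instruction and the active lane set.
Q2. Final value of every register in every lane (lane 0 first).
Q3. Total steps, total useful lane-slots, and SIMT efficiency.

step 0: s <- lane                    0xf
step 1: eval ((s + lane) == (q // -2)) 0xf
step 2: q <- min((s + 10), (u + -5)) 0x1
step 3: q <- (-1 + max(lane, 2))     0x1
step 4: u <- (lane + (u - -9))       0x1
step 5: u <- -7                      0xe
step 6: s <- max((q // 5), 10)       0xf
step 7: s <- ((2 - q) + min(2, s))   0xf
step 8: q <- ((q % 2) - (-6 % 4))    0xf
step 9: q <- 4                       0xf

Answer: 10 steps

s: 3,3,2,1
q: 4,4,4,4
u: 9,-7,-7,-7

steps = 10; useful = 30; efficiency = 30/40 = 3/4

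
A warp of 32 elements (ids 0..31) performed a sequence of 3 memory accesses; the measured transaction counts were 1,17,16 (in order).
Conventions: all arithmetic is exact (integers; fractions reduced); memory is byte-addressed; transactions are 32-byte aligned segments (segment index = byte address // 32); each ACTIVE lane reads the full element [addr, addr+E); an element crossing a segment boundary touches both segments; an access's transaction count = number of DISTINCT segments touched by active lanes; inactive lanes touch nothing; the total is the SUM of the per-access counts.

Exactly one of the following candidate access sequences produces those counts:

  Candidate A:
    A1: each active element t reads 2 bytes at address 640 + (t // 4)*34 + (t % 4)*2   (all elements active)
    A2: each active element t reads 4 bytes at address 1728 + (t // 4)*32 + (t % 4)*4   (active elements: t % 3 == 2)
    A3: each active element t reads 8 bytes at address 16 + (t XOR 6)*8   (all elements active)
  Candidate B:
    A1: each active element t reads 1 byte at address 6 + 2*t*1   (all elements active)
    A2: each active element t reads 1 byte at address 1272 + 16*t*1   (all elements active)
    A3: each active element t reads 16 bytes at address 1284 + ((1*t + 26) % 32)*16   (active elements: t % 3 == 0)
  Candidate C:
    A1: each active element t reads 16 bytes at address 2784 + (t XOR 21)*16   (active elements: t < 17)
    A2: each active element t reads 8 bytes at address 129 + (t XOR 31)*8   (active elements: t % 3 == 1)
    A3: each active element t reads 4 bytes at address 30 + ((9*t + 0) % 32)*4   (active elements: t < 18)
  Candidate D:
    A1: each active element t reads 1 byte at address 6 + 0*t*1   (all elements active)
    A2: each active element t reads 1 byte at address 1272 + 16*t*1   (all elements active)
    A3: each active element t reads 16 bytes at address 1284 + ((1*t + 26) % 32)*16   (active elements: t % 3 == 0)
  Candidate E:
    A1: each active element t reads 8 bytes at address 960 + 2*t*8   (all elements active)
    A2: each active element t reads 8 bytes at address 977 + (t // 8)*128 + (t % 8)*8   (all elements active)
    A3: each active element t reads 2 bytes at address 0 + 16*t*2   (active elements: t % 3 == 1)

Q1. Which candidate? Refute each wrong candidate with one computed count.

A: A1 gives 8 transactions, not 1
B: A1 gives 3 transactions, not 1
C: A1 gives 9 transactions, not 1
E: A1 gives 16 transactions, not 1
D: all counts match (1,17,16)

Answer: D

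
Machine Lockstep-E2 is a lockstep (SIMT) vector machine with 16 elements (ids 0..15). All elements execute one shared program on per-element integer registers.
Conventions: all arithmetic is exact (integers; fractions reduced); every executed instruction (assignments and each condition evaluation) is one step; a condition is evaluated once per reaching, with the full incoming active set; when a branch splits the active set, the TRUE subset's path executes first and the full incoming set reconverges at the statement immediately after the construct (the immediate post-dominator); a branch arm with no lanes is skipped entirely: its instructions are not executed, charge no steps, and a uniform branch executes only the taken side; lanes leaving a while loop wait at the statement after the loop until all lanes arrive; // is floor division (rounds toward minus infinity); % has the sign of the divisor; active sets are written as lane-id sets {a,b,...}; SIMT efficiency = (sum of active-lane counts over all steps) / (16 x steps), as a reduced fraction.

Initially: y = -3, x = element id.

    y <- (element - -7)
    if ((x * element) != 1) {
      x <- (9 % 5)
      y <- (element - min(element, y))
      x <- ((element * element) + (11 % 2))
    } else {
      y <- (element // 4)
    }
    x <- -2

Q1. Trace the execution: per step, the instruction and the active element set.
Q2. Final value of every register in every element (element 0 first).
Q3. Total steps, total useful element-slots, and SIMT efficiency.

step 0: y <- (element - -7)          {0,1,2,3,4,5,6,7,8,9,10,11,12,13,14,15}
step 1: eval ((x * element) != 1)    {0,1,2,3,4,5,6,7,8,9,10,11,12,13,14,15}
step 2: x <- (9 % 5)                 {0,2,3,4,5,6,7,8,9,10,11,12,13,14,15}
step 3: y <- (element - min(element, y)) {0,2,3,4,5,6,7,8,9,10,11,12,13,14,15}
step 4: x <- ((element * element) + (11 % 2)) {0,2,3,4,5,6,7,8,9,10,11,12,13,14,15}
step 5: y <- (element // 4)          {1}
step 6: x <- -2                      {0,1,2,3,4,5,6,7,8,9,10,11,12,13,14,15}

Answer: 7 steps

y: 0,0,0,0,0,0,0,0,0,0,0,0,0,0,0,0
x: -2,-2,-2,-2,-2,-2,-2,-2,-2,-2,-2,-2,-2,-2,-2,-2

steps = 7; useful = 94; efficiency = 94/112 = 47/56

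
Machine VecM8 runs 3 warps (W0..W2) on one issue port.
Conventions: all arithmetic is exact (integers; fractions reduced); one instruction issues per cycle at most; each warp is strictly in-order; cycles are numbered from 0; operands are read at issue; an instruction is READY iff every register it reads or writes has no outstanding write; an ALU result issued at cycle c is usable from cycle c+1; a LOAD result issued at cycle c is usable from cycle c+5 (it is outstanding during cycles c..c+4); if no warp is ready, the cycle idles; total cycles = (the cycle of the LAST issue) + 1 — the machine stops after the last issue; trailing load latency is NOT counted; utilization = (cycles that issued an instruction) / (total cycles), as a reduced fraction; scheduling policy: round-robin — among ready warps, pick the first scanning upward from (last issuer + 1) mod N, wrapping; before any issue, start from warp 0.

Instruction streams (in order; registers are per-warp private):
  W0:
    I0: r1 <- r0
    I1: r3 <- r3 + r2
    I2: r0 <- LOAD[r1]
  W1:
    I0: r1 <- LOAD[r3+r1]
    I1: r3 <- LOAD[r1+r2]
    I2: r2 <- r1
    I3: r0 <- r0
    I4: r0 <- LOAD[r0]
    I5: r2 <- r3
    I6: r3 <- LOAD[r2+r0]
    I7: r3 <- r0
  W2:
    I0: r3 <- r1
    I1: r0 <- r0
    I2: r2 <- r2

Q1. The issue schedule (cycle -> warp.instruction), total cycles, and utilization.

cycle 0: W0.I0
cycle 1: W1.I0
cycle 2: W2.I0
cycle 3: W0.I1
cycle 4: W2.I1
cycle 5: W0.I2
cycle 6: W1.I1
cycle 7: W2.I2
cycle 8: W1.I2
cycle 9: W1.I3
cycle 10: W1.I4
cycle 11: W1.I5
cycle 12: idle
cycle 13: idle
cycle 14: idle
cycle 15: W1.I6
cycle 16: idle
cycle 17: idle
cycle 18: idle
cycle 19: idle
cycle 20: W1.I7

Answer: 21 cycles, utilization 2/3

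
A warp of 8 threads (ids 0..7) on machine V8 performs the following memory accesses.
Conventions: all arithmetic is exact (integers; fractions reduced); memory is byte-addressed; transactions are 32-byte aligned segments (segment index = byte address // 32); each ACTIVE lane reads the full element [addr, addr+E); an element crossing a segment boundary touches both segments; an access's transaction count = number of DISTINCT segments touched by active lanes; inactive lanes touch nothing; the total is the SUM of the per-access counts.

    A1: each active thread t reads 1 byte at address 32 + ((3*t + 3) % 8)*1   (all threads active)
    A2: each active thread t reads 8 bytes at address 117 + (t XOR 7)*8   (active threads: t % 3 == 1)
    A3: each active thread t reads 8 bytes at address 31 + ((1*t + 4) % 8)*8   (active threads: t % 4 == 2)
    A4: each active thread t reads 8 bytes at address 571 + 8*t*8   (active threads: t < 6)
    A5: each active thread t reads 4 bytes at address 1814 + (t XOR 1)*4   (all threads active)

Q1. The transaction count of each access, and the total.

A1: 1 transaction
A2: 3 transactions
A3: 2 transactions
A4: 12 transactions
A5: 2 transactions

Answer: 1,3,2,12,2; total 20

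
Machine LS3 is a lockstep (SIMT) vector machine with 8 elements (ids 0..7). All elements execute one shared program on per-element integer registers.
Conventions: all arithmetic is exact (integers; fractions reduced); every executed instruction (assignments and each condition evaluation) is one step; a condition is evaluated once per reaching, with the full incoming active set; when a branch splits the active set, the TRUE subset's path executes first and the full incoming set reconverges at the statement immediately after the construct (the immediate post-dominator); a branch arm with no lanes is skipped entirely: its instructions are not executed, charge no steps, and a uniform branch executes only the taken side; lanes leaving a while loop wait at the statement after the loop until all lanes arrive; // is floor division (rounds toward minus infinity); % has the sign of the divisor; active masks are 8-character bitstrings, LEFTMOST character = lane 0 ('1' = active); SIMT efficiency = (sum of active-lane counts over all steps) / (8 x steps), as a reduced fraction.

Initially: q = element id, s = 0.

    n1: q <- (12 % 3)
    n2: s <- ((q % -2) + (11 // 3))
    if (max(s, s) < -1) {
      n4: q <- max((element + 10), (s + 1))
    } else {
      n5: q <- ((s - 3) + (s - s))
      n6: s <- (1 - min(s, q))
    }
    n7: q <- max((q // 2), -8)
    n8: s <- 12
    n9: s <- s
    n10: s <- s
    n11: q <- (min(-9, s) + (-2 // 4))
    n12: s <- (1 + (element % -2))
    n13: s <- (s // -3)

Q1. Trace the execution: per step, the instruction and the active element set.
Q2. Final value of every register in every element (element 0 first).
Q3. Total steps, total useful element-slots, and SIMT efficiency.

step 0: q <- (12 % 3)                11111111
step 1: s <- ((q % -2) + (11 // 3))  11111111
step 2: eval (max(s, s) < -1)        11111111
step 3: q <- ((s - 3) + (s - s))     11111111
step 4: s <- (1 - min(s, q))         11111111
step 5: q <- max((q // 2), -8)       11111111
step 6: s <- 12                      11111111
step 7: s <- s                       11111111
step 8: s <- s                       11111111
step 9: q <- (min(-9, s) + (-2 // 4)) 11111111
step 10: s <- (1 + (element % -2))    11111111
step 11: s <- (s // -3)               11111111

Answer: 12 steps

q: -10,-10,-10,-10,-10,-10,-10,-10
s: -1,0,-1,0,-1,0,-1,0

steps = 12; useful = 96; efficiency = 96/96 = 1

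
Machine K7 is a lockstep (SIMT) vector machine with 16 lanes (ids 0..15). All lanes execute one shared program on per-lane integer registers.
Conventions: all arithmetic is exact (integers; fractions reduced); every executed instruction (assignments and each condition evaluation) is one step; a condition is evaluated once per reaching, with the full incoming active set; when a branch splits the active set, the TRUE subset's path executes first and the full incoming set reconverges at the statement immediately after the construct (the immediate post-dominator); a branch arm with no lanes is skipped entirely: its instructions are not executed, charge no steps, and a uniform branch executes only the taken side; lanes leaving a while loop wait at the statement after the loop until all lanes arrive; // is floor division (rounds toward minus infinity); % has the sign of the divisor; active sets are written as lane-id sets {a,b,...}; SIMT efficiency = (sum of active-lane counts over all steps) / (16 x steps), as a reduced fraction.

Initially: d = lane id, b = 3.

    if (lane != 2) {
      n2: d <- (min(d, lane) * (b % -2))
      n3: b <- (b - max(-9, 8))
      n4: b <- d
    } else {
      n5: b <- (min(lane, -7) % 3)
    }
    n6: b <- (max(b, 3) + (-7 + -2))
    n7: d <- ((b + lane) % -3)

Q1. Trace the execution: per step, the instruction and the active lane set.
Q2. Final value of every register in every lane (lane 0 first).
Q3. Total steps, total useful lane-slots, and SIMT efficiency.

step 0: eval (lane != 2)             {0,1,2,3,4,5,6,7,8,9,10,11,12,13,14,15}
step 1: d <- (min(d, lane) * (b % -2)) {0,1,3,4,5,6,7,8,9,10,11,12,13,14,15}
step 2: b <- (b - max(-9, 8))        {0,1,3,4,5,6,7,8,9,10,11,12,13,14,15}
step 3: b <- d                       {0,1,3,4,5,6,7,8,9,10,11,12,13,14,15}
step 4: b <- (min(lane, -7) % 3)     {2}
step 5: b <- (max(b, 3) + (-7 + -2)) {0,1,2,3,4,5,6,7,8,9,10,11,12,13,14,15}
step 6: d <- ((b + lane) % -3)       {0,1,2,3,4,5,6,7,8,9,10,11,12,13,14,15}

Answer: 7 steps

d: 0,-2,-1,0,-2,-1,0,-2,-1,0,-2,-1,0,-2,-1,0
b: -6,-6,-6,-6,-6,-6,-6,-6,-6,-6,-6,-6,-6,-6,-6,-6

steps = 7; useful = 94; efficiency = 94/112 = 47/56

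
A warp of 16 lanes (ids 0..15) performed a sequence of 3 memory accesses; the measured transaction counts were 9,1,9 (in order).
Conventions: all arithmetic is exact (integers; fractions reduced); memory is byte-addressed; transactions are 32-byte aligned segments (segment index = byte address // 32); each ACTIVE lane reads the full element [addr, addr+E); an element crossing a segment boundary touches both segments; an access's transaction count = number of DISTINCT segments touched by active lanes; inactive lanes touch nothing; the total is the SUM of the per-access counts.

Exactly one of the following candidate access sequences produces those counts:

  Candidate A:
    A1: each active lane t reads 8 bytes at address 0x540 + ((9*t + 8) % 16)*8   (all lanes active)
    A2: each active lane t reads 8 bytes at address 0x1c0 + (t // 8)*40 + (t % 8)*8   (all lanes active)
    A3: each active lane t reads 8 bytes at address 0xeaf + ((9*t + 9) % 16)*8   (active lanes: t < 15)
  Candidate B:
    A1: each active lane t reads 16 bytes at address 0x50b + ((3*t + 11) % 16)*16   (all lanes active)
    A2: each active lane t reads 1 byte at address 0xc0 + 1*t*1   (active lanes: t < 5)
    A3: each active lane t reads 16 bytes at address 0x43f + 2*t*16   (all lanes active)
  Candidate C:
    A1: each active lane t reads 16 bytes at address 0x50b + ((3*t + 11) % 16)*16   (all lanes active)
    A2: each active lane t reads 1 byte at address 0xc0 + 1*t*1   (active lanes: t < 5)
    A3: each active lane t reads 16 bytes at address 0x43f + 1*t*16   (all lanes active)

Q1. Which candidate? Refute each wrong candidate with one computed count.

A: A1 gives 4 transactions, not 9
B: A3 gives 17 transactions, not 9
C: all counts match (9,1,9)

Answer: C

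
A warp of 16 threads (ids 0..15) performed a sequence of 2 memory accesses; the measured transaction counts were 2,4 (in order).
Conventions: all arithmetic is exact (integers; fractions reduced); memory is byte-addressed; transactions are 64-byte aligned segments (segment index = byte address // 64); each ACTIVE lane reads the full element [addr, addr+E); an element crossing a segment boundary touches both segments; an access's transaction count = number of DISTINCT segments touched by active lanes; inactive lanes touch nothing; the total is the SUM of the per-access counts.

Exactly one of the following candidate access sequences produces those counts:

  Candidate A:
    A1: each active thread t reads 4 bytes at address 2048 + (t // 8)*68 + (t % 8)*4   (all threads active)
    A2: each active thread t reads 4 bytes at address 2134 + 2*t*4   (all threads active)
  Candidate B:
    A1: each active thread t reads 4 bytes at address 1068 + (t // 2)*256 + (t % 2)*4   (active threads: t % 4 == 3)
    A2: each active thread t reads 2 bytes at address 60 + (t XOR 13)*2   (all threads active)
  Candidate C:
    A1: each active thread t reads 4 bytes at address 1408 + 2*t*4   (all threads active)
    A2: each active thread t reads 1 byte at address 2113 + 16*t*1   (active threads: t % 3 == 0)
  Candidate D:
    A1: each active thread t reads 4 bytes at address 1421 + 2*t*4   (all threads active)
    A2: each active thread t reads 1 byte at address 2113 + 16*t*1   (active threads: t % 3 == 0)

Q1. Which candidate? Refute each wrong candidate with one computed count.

A: A2 gives 3 transactions, not 4
B: A1 gives 4 transactions, not 2
D: A1 gives 3 transactions, not 2
C: all counts match (2,4)

Answer: C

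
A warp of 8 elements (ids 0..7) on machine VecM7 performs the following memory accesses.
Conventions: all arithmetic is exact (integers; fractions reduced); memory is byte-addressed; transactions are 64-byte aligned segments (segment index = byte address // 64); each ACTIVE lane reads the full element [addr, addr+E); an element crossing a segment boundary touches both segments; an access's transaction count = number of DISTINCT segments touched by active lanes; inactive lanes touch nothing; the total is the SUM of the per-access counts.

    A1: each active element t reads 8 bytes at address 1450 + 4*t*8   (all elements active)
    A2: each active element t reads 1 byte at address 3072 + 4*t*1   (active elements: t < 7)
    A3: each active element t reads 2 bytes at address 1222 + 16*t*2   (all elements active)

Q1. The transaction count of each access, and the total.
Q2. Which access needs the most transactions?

A1: 5 transactions
A2: 1 transaction
A3: 4 transactions

Answer: 5,1,4; total 10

Answer: A1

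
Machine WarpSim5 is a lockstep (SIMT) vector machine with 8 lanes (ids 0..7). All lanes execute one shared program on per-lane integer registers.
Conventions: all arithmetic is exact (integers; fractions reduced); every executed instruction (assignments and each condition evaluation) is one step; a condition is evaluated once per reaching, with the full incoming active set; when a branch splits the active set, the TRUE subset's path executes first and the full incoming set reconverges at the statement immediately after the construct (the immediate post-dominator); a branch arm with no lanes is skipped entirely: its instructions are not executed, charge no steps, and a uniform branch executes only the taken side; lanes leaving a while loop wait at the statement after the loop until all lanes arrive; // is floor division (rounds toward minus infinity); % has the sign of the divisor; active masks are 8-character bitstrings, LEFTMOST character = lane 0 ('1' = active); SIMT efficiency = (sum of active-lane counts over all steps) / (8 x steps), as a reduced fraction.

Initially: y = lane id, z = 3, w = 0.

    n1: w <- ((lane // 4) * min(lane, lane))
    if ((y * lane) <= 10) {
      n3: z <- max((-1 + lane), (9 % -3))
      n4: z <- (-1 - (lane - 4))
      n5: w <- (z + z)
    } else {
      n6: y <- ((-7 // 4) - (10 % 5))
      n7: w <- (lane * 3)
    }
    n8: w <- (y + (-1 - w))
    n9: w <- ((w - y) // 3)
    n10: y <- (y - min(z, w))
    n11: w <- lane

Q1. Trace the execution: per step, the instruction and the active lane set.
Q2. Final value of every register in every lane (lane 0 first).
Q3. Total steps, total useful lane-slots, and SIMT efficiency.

step 0: w <- ((lane // 4) * min(lane, lane)) 11111111
step 1: eval ((y * lane) <= 10)      11111111
step 2: z <- max((-1 + lane), (9 % -3)) 11110000
step 3: z <- (-1 - (lane - 4))       11110000
step 4: w <- (z + z)                 11110000
step 5: y <- ((-7 // 4) - (10 % 5))  00001111
step 6: w <- (lane * 3)              00001111
step 7: w <- (y + (-1 - w))          11111111
step 8: w <- ((w - y) // 3)          11111111
step 9: y <- (y - min(z, w))         11111111
step 10: w <- lane                    11111111

Answer: 11 steps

y: 3,3,3,4,3,4,5,6
z: 3,2,1,0,3,3,3,3
w: 0,1,2,3,4,5,6,7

steps = 11; useful = 68; efficiency = 68/88 = 17/22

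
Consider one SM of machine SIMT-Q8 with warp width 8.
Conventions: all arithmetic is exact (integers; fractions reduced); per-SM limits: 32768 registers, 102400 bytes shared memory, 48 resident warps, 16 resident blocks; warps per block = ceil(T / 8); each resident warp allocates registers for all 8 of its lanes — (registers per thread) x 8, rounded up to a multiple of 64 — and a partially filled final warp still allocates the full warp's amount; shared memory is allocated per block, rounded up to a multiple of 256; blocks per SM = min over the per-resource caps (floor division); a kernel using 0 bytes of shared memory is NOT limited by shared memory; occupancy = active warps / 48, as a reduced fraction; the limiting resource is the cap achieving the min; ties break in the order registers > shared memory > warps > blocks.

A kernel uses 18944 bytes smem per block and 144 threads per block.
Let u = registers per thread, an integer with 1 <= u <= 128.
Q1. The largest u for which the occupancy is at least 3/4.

Answer: u = 112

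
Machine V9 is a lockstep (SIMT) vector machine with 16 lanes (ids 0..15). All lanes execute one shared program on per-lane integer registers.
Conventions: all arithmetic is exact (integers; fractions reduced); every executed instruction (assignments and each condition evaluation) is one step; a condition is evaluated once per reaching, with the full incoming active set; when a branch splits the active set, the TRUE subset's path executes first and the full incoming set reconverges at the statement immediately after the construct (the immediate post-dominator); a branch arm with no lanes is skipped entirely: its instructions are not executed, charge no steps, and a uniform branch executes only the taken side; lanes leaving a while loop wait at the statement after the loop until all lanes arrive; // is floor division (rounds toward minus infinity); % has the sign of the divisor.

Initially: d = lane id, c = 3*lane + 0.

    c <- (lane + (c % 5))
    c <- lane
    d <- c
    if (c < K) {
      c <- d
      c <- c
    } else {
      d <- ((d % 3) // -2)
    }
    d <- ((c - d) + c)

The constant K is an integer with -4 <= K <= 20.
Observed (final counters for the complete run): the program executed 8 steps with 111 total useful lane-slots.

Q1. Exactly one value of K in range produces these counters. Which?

Answer: K = 15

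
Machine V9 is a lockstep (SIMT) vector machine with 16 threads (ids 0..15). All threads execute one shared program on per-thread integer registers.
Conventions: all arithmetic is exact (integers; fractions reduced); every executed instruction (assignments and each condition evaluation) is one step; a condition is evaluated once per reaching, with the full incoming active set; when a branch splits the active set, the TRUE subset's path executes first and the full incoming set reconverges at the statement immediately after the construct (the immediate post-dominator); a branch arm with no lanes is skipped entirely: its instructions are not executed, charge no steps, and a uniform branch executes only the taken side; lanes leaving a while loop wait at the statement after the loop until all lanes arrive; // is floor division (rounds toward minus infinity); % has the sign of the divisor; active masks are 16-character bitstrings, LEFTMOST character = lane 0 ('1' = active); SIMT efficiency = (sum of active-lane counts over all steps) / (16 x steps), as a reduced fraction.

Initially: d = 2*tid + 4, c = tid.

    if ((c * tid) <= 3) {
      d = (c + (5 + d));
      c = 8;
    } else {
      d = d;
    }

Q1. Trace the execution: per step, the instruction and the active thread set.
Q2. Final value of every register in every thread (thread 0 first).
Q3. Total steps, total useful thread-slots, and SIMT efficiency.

step 0: eval ((c * tid) <= 3)        1111111111111111
step 1: d <- (c + (5 + d))           1100000000000000
step 2: c <- 8                       1100000000000000
step 3: d <- d                       0011111111111111

Answer: 4 steps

d: 9,12,8,10,12,14,16,18,20,22,24,26,28,30,32,34
c: 8,8,2,3,4,5,6,7,8,9,10,11,12,13,14,15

steps = 4; useful = 34; efficiency = 34/64 = 17/32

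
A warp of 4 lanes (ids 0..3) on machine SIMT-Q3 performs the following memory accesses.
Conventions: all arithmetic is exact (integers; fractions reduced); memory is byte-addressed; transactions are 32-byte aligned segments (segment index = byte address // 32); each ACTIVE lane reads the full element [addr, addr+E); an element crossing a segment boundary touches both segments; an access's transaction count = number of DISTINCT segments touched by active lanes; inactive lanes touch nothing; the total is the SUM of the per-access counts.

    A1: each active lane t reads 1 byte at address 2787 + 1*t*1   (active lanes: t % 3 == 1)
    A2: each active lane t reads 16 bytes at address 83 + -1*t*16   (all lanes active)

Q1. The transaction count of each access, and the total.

A1: 1 transaction
A2: 3 transactions

Answer: 1,3; total 4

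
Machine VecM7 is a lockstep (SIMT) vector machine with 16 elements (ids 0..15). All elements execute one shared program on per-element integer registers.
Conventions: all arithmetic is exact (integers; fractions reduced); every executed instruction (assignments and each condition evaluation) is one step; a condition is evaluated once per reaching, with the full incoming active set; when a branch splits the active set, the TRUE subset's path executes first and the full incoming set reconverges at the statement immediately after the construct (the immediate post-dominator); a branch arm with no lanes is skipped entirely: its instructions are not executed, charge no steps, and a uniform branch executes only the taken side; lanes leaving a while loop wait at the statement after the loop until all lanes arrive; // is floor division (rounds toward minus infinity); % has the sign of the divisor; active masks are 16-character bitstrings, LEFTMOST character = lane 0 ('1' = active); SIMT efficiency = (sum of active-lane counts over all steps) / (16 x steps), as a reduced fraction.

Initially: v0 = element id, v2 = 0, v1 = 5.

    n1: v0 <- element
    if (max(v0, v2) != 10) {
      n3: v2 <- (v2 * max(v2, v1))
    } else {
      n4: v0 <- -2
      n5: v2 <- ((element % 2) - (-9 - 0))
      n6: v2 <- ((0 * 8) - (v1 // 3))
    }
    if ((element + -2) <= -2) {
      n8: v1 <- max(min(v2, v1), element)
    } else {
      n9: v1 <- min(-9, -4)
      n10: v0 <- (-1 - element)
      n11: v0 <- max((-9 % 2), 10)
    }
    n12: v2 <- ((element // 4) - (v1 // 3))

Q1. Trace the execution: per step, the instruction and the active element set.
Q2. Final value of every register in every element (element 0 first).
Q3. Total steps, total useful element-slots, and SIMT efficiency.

step 0: v0 <- element                1111111111111111
step 1: eval (max(v0, v2) != 10)     1111111111111111
step 2: v2 <- (v2 * max(v2, v1))     1111111111011111
step 3: v0 <- -2                     0000000000100000
step 4: v2 <- ((element % 2) - (-9 - 0)) 0000000000100000
step 5: v2 <- ((0 * 8) - (v1 // 3))  0000000000100000
step 6: eval ((element + -2) <= -2)  1111111111111111
step 7: v1 <- max(min(v2, v1), element) 1000000000000000
step 8: v1 <- min(-9, -4)            0111111111111111
step 9: v0 <- (-1 - element)         0111111111111111
step 10: v0 <- max((-9 % 2), 10)      0111111111111111
step 11: v2 <- ((element // 4) - (v1 // 3)) 1111111111111111

Answer: 12 steps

v0: 0,10,10,10,10,10,10,10,10,10,10,10,10,10,10,10
v2: 0,3,3,3,4,4,4,4,5,5,5,5,6,6,6,6
v1: 0,-9,-9,-9,-9,-9,-9,-9,-9,-9,-9,-9,-9,-9,-9,-9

steps = 12; useful = 128; efficiency = 128/192 = 2/3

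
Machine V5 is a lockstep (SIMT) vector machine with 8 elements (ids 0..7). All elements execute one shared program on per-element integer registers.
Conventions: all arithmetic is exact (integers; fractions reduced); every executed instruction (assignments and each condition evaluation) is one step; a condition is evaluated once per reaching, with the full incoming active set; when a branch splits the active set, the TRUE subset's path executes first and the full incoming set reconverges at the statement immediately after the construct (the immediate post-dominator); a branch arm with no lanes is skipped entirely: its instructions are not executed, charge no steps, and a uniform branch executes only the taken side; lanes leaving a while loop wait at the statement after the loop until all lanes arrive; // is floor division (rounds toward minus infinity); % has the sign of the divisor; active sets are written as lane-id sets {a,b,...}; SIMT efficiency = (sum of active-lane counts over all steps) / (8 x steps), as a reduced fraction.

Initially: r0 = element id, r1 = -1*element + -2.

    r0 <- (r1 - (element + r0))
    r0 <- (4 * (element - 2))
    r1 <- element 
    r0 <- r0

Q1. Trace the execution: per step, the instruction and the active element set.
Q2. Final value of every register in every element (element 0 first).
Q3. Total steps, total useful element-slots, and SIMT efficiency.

step 0: r0 <- (r1 - (element + r0))  {0,1,2,3,4,5,6,7}
step 1: r0 <- (4 * (element - 2))    {0,1,2,3,4,5,6,7}
step 2: r1 <- element                {0,1,2,3,4,5,6,7}
step 3: r0 <- r0                     {0,1,2,3,4,5,6,7}

Answer: 4 steps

r0: -8,-4,0,4,8,12,16,20
r1: 0,1,2,3,4,5,6,7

steps = 4; useful = 32; efficiency = 32/32 = 1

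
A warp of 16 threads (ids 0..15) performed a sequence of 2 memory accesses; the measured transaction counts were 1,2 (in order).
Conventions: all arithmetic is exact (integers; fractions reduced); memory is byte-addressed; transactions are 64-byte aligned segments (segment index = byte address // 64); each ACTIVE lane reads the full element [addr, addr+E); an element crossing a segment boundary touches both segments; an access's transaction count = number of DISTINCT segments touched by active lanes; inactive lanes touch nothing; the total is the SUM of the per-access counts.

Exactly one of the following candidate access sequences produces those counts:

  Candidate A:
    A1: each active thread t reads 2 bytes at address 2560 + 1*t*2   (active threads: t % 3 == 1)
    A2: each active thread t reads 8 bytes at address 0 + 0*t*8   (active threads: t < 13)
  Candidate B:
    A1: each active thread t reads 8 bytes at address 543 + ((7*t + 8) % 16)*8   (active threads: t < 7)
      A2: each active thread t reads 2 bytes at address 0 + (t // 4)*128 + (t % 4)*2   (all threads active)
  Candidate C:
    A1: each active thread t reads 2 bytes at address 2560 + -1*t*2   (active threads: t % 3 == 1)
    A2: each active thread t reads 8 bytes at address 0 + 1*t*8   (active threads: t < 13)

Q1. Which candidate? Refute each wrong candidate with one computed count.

A: A2 gives 1 transaction, not 2
B: A1 gives 3 transactions, not 1
C: all counts match (1,2)

Answer: C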